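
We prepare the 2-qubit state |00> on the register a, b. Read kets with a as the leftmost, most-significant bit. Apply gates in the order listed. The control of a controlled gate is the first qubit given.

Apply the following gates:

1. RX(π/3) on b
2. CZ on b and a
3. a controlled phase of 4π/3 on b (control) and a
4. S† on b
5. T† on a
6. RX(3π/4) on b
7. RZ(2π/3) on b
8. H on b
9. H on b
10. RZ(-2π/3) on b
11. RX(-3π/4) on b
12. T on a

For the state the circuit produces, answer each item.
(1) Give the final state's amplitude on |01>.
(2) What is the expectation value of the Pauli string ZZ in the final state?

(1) |01> carries amplitude -1/2 in the final state.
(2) In the final state, ZZ has expectation 1/2.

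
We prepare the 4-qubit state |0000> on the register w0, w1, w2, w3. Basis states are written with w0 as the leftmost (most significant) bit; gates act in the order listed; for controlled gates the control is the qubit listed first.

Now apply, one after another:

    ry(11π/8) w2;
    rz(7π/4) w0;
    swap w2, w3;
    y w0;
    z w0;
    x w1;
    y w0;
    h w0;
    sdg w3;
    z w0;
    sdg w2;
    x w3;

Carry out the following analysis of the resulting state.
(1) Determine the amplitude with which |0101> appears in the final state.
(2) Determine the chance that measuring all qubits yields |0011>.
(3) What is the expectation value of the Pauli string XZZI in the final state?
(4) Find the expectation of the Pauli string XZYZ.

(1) The amplitude on |0101> is -sqrt(2)*exp(I*pi/8)*cos(5*pi/16)/2.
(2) A full measurement returns |0011> with probability 0.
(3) The expectation value of XZZI is 1.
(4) In the final state, XZYZ has expectation 0.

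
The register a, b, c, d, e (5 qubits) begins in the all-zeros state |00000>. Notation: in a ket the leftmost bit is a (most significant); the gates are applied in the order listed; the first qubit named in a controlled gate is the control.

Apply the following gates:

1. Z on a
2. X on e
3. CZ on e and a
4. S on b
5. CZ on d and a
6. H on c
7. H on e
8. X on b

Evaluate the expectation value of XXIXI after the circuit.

The observable XXIXI averages to 0.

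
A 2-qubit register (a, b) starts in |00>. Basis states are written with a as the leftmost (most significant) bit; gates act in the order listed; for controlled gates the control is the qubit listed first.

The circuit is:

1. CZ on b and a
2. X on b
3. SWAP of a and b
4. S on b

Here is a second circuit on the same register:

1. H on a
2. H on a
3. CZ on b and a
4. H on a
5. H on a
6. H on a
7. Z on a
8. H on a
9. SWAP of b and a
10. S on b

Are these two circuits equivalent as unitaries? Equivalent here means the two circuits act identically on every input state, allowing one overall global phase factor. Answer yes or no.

No: there is an input state on which the two circuits produce genuinely different outputs (not merely differing by a phase).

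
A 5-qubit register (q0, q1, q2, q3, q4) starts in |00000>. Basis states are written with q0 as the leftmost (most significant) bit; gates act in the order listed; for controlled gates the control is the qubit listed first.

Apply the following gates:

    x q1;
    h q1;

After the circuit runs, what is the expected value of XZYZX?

The observable XZYZX averages to 0.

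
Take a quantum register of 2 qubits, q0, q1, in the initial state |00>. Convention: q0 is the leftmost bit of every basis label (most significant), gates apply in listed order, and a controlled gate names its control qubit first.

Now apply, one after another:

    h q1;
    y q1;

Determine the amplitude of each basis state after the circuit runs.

The resulting statevector has amplitude -sqrt(2)*I/2 on |00>, sqrt(2)*I/2 on |01>, 0 on |10>, 0 on |11>.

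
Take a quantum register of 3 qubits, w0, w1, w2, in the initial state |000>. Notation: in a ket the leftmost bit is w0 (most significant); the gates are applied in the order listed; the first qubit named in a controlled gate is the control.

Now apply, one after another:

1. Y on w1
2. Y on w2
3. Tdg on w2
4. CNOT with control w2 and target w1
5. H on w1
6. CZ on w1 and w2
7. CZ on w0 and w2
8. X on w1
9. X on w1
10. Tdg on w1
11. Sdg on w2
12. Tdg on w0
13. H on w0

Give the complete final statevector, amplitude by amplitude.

After the circuit, the state carries amplitude 0 on |000>, exp(I*pi/4)/2 on |001>, 0 on |010>, -1/2 on |011>, 0 on |100>, exp(I*pi/4)/2 on |101>, 0 on |110>, -1/2 on |111>.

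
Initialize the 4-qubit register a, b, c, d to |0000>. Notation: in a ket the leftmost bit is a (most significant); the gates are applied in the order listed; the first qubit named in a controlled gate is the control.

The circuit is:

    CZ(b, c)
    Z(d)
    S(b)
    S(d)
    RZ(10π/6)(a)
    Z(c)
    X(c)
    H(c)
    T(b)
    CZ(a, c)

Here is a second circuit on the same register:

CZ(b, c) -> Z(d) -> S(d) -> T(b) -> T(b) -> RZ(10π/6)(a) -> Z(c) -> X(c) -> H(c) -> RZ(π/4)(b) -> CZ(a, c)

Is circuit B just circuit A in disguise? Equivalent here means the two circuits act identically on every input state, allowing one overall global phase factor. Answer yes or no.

Yes: on every input state the two circuits agree up to one overall phase factor.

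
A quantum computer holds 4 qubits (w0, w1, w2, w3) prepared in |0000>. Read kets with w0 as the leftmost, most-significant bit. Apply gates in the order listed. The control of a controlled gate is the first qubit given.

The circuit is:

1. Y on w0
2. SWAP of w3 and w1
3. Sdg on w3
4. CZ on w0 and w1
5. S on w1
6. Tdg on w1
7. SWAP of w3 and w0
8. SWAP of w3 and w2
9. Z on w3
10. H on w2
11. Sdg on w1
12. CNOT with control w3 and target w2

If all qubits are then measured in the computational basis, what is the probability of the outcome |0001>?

The probability of measuring |0001> is 0.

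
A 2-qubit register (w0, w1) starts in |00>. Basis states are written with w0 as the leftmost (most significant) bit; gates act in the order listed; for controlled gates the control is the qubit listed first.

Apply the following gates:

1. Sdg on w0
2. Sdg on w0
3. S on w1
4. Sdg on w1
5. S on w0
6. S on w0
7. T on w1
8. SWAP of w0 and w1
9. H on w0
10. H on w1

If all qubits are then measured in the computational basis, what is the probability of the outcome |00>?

The probability of measuring |00> is 1/4. Key observation: the block from step 1 through step 6 cancels to the identity and can be dropped.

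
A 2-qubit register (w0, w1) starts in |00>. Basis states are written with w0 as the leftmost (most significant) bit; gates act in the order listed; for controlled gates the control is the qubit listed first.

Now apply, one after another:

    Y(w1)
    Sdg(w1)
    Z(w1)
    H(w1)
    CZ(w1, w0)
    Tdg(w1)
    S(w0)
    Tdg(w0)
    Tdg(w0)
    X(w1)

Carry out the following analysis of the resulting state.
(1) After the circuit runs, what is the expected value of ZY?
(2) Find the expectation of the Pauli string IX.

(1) The observable ZY averages to -sqrt(2)/2.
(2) In the final state, IX has expectation -sqrt(2)/2.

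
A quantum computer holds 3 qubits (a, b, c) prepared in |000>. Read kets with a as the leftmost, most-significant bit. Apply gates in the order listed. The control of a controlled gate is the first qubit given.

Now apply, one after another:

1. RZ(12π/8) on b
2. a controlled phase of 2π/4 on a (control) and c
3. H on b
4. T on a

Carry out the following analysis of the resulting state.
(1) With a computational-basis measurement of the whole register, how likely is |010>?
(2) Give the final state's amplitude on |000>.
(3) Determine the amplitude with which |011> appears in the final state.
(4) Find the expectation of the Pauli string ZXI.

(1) Outcome |010> occurs with probability 1/2.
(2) |000> carries amplitude -sqrt(2)*exp(I*pi/4)/2 in the final state.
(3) |011> carries amplitude 0 in the final state.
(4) In the final state, ZXI has expectation 1.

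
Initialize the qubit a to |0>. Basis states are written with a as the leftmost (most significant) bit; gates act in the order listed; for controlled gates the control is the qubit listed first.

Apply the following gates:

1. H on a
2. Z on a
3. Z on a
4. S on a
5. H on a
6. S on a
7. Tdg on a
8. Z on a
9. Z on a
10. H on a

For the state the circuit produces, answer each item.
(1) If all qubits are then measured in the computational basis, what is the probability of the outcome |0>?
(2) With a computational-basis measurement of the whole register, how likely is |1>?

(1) A full measurement returns |0> with probability sqrt(2)/4 + 1/2.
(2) A full measurement returns |1> with probability 1/2 - sqrt(2)/4.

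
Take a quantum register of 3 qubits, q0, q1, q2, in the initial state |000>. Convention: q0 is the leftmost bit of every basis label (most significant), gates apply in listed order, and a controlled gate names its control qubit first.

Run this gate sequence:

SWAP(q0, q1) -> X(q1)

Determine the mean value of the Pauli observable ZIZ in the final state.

In the final state, ZIZ has expectation 1.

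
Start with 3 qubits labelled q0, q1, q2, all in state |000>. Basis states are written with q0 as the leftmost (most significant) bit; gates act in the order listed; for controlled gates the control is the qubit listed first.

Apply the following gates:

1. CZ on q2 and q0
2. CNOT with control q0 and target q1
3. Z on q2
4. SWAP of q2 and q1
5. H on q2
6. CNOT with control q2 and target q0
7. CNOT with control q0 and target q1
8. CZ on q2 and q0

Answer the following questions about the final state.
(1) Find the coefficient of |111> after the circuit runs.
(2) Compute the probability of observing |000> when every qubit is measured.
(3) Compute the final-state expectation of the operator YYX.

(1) |111> carries amplitude -sqrt(2)/2 in the final state.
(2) A full measurement returns |000> with probability 1/2.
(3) The observable YYX averages to 1.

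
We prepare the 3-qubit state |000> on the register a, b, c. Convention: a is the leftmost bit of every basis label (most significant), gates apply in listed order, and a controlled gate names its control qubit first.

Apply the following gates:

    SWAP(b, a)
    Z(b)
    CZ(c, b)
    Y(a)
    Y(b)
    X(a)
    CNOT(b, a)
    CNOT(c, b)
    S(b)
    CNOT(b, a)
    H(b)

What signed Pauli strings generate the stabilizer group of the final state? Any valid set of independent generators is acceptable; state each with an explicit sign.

The final state is stabilized by the group generated by -IXI, +ZII, +IIZ; other independent generating sets are equally valid.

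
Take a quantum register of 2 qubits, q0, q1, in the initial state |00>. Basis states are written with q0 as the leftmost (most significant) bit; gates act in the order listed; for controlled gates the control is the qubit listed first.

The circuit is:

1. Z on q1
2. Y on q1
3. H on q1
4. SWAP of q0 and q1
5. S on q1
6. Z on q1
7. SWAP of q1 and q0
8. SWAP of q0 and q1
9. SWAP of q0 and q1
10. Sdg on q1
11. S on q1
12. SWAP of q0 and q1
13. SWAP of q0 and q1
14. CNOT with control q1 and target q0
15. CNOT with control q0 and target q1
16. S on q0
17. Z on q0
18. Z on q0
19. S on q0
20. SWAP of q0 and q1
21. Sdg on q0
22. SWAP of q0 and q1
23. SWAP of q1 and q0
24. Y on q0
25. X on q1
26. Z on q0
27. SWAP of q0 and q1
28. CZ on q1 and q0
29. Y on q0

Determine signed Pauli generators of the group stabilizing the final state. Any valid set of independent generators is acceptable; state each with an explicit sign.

One valid set of independent stabilizer generators is +XI, -IZ (any independent generating set of the same group is equally correct). Key observation: steps 8-13 multiply out to the identity, so the circuit reduces to the remaining gates.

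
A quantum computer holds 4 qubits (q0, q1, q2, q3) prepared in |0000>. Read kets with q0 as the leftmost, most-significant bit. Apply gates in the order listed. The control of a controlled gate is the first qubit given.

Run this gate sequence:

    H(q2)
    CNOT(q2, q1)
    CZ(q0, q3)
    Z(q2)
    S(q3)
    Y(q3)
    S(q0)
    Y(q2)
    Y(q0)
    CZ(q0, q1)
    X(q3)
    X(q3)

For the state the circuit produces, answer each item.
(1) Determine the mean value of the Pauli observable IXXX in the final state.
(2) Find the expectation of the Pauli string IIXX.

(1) In the final state, IXXX has expectation 0.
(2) The expectation value of IIXX is 0.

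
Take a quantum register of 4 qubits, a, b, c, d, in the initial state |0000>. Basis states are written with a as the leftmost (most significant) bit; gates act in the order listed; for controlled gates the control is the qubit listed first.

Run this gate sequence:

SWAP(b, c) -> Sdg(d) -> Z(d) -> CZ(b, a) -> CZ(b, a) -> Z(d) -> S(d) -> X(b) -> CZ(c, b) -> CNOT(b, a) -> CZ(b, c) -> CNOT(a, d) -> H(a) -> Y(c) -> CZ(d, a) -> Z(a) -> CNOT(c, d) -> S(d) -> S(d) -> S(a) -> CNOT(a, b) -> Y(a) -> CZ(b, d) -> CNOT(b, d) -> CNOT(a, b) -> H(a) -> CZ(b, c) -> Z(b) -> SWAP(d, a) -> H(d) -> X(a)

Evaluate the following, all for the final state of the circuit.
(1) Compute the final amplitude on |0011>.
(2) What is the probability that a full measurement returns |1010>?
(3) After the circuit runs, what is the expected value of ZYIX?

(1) The final state's coefficient on |0011> equals -sqrt(2)/2. Key observation: the block from step 2 through step 7 cancels to the identity and can be dropped.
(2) A full measurement returns |1010> with probability 1/2.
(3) The observable ZYIX averages to 0.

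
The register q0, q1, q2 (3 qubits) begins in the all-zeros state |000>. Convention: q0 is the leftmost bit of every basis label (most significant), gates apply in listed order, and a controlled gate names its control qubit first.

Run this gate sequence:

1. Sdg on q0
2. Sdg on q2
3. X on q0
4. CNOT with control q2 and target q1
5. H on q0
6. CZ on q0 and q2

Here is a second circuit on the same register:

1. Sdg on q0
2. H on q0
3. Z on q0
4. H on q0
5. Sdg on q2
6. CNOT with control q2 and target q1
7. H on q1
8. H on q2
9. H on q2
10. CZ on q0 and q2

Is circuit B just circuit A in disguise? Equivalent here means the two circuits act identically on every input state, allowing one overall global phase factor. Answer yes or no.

No, they are not equivalent — no single phase factor reconciles the two unitaries.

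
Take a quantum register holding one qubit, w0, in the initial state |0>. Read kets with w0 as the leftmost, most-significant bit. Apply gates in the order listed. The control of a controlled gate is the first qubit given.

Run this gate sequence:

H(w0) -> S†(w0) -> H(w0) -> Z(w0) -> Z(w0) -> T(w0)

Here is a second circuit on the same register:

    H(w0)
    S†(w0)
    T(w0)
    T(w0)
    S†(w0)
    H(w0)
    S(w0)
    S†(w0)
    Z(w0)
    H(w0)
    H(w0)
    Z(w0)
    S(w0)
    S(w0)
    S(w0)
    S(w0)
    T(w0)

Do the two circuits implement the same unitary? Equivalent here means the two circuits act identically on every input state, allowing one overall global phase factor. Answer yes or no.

Yes: on every input state the two circuits agree up to one overall phase factor.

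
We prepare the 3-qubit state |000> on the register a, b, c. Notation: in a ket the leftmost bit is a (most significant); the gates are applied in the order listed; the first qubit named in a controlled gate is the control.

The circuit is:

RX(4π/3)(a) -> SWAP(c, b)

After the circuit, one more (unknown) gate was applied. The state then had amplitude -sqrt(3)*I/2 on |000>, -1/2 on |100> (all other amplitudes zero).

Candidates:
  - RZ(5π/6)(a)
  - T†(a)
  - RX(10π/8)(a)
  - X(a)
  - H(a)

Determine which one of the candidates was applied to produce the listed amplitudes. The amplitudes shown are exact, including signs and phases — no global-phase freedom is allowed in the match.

It was X(a) that produced the state shown.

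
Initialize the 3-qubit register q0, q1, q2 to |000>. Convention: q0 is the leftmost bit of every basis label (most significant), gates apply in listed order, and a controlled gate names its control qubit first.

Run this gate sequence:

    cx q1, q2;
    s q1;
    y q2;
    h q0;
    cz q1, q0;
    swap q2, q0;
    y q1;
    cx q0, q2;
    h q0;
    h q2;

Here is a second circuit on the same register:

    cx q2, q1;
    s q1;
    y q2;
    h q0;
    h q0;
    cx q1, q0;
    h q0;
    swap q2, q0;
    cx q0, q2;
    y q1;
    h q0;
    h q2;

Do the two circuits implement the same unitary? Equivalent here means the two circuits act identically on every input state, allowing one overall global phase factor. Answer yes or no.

No: there is an input state on which the two circuits produce genuinely different outputs (not merely differing by a phase).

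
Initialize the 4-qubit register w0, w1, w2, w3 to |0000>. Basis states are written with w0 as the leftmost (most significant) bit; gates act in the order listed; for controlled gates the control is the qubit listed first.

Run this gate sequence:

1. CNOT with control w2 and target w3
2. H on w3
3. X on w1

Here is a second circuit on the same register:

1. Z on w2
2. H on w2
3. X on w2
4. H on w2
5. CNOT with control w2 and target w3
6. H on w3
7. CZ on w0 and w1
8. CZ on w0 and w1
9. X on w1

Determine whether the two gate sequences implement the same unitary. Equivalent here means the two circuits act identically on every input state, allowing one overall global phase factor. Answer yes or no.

Yes, they are equivalent — the unitaries differ by at most a global phase.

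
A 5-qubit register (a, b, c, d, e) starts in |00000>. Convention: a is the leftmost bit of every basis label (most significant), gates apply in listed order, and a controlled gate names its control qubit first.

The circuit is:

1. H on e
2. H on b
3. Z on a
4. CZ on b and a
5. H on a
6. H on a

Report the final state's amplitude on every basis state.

The resulting statevector has amplitude 1/2 on |00000>, 1/2 on |00001>, 1/2 on |01000>, 1/2 on |01001>, and 0 on every other basis state. Key observation: the block from step 5 through step 6 cancels to the identity and can be dropped.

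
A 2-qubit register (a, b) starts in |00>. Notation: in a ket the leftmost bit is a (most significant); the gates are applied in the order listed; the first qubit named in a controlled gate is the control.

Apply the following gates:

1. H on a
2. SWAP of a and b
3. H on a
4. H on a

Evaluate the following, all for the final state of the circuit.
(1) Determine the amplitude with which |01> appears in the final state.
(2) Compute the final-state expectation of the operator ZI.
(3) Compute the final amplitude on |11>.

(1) The amplitude on |01> is sqrt(2)/2. Key observation: steps 3-4 multiply out to the identity, so the circuit reduces to the remaining gates.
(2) The expectation value of ZI is 1.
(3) |11> carries amplitude 0 in the final state.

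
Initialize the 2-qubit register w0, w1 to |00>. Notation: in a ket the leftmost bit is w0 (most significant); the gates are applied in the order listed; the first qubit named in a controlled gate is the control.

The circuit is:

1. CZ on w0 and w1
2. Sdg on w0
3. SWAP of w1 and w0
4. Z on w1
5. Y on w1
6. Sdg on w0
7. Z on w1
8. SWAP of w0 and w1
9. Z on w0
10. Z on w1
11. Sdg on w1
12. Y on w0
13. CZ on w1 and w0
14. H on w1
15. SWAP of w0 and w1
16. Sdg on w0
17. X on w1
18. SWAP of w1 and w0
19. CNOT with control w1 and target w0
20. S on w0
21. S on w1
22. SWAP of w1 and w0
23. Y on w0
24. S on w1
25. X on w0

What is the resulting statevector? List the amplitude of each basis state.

The resulting statevector has amplitude 0 on |00>, -sqrt(2)*I/2 on |01>, -sqrt(2)*I/2 on |10>, 0 on |11>.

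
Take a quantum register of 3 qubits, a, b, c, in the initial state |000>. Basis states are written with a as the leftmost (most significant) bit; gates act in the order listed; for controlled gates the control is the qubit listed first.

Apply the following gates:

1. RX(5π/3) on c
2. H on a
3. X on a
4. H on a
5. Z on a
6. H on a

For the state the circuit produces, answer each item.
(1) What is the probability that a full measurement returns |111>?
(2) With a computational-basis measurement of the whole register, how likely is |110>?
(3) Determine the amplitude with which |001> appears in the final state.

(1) A full measurement returns |111> with probability 0. Key observation: the block from step 2 through step 5 cancels to the identity and can be dropped.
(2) A full measurement returns |110> with probability 0.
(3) The final state's coefficient on |001> equals -sqrt(2)*I/4.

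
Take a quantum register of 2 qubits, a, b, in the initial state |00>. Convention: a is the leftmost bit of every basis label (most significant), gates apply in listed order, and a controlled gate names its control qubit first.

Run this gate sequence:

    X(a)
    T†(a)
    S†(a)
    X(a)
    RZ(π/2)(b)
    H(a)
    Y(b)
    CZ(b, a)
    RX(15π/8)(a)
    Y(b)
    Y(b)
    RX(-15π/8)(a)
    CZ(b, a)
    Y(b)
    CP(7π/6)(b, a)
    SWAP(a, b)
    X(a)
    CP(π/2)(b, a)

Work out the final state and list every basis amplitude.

The resulting statevector has amplitude 0 on |00>, 0 on |01>, -sqrt(2)/2 on |10>, -sqrt(2)*I/2 on |11>. Key observation: gates 7-14 undo each other exactly, leaving only the rest of the circuit to track.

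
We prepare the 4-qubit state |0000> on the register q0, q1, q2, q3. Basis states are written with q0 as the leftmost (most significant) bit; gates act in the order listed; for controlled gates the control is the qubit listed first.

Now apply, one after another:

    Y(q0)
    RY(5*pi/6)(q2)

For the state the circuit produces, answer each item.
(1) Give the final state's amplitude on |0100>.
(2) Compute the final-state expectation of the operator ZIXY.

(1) The amplitude on |0100> is 0.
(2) The expectation value of ZIXY is 0.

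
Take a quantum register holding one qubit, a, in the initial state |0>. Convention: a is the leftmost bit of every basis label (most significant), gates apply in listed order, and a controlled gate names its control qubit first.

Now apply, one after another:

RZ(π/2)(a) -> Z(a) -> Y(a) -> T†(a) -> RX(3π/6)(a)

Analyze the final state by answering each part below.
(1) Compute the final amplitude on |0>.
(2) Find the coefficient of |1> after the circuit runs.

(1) The amplitude on |0> is -sqrt(2)*I/2.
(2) The amplitude on |1> is sqrt(2)/2.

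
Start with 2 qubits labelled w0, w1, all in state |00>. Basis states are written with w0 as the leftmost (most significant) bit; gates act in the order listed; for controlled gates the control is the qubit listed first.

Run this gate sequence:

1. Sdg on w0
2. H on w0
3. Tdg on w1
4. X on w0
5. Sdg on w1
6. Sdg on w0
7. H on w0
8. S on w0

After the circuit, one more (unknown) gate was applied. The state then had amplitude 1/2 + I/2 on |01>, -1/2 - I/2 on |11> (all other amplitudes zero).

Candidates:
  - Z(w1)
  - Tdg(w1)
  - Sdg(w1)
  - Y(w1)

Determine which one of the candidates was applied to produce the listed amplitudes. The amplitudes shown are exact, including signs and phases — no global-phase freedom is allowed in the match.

The unique candidate consistent with the amplitudes is Y(w1).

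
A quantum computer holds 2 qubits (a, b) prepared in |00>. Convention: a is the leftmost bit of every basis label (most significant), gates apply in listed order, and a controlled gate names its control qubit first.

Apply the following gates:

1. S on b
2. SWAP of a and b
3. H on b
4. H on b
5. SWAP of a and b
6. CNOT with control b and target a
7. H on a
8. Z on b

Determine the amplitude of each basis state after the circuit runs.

After the circuit, the state carries amplitude sqrt(2)/2 on |00>, 0 on |01>, sqrt(2)/2 on |10>, 0 on |11>. Key observation: the block from step 2 through step 5 cancels to the identity and can be dropped.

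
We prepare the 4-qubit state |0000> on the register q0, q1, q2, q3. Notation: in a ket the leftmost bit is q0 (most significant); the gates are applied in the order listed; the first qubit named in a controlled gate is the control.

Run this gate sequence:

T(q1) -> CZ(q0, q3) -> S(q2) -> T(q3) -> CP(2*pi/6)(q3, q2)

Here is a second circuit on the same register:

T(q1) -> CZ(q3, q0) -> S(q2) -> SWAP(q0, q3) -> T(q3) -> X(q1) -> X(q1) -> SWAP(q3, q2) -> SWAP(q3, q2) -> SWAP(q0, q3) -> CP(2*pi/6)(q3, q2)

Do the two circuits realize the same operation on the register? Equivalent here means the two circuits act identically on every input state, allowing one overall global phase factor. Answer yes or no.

No, they are not equivalent — no single phase factor reconciles the two unitaries.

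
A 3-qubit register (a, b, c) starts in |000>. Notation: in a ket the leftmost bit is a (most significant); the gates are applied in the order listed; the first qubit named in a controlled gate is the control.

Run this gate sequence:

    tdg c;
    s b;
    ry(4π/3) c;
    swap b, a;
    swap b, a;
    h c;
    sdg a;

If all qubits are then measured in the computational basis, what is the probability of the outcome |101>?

Outcome |101> occurs with probability 0. Key observation: the block from step 4 through step 5 cancels to the identity and can be dropped.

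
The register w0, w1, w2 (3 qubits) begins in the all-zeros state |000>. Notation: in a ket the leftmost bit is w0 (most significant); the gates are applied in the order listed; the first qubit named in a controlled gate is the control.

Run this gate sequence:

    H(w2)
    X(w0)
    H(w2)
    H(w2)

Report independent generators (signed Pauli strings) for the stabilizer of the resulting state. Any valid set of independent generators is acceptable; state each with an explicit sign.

The stabilizer group can be generated by +IIX, -ZII, +IZI, among other valid generating sets. Key observation: gates 3-4 undo each other exactly, leaving only the rest of the circuit to track.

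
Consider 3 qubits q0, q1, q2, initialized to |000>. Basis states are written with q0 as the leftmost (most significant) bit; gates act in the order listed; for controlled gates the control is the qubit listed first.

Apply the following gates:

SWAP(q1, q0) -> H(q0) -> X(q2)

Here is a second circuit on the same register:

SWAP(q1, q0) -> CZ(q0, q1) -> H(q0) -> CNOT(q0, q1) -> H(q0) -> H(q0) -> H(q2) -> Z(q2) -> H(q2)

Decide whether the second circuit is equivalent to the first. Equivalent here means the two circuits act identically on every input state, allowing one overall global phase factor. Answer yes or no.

No, they are not equivalent — no single phase factor reconciles the two unitaries.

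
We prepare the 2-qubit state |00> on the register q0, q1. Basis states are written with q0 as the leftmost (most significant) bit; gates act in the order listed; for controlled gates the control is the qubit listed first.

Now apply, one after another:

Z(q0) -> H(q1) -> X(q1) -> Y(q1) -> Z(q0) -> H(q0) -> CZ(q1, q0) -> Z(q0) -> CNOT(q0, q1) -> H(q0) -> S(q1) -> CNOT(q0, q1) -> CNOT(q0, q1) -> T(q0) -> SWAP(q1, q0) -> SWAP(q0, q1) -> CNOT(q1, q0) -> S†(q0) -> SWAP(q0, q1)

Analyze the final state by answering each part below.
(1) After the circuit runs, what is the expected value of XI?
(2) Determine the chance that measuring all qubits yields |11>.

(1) The observable XI averages to -sqrt(2)/2.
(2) A full measurement returns |11> with probability 1/2.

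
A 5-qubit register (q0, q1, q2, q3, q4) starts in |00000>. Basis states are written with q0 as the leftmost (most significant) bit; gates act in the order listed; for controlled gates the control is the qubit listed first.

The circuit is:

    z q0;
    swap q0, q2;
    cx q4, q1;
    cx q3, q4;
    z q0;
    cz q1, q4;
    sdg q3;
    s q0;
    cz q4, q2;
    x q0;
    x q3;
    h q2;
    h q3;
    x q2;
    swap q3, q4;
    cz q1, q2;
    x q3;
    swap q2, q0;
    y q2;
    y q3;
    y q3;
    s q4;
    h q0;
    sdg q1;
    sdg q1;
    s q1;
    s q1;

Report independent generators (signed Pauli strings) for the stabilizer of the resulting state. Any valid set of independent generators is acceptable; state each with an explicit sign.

One valid set of independent stabilizer generators is -IIIIY, +ZIIII, +IZIII, +IIZII, -IIIZI (any independent generating set of the same group is equally correct). Key observation: gates 24-27 undo each other exactly, leaving only the rest of the circuit to track.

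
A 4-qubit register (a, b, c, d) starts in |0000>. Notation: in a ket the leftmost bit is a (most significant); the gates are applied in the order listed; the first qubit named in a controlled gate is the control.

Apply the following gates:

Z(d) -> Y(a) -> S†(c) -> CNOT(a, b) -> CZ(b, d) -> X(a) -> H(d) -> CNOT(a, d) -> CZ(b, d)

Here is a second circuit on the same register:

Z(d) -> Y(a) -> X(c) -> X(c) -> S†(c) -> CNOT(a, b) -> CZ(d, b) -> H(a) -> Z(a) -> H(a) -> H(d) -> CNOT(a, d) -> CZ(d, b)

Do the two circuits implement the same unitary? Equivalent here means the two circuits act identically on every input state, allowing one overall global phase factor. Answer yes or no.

Yes, they are equivalent — the unitaries differ by at most a global phase.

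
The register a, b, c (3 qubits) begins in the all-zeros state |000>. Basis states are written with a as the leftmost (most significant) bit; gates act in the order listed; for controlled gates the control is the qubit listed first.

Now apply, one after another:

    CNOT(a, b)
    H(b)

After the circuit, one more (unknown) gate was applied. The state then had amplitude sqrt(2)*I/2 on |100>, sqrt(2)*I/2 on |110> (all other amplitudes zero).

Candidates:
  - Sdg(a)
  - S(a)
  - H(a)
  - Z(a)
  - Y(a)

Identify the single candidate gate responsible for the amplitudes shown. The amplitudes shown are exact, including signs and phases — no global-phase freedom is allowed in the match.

It was Y(a) that produced the state shown.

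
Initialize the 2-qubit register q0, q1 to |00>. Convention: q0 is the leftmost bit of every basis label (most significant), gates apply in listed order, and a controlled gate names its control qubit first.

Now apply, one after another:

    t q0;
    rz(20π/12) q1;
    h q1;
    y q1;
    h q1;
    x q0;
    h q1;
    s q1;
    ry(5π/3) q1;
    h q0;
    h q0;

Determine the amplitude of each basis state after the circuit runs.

The resulting statevector has amplitude 0 on |00>, 0 on |01>, (-sqrt(2) - sqrt(6)*I)*exp(I*pi/6)/4 on |10>, -sqrt(2)/2 on |11>. Key observation: gates 10-11 undo each other exactly, leaving only the rest of the circuit to track.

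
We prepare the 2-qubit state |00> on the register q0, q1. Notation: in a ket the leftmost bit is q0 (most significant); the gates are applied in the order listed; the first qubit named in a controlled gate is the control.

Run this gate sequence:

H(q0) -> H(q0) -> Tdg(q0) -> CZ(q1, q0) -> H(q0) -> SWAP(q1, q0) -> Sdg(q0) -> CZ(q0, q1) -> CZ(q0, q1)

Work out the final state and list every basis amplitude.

The final amplitudes are sqrt(2)/2 on |00>, sqrt(2)/2 on |01>, 0 on |10>, 0 on |11>. Key observation: gates 8-9 undo each other exactly, leaving only the rest of the circuit to track.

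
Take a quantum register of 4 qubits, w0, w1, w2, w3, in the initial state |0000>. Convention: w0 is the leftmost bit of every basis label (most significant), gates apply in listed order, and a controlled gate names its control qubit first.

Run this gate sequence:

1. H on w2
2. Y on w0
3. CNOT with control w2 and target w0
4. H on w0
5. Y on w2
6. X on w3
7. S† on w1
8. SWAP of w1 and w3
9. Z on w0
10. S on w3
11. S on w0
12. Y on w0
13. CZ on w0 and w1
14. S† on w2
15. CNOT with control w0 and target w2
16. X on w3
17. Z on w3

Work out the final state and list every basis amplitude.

The resulting statevector has amplitude 1/2 on |0101>, -I/2 on |0111>, -1/2 on |1101>, I/2 on |1111>, and 0 on every other basis state.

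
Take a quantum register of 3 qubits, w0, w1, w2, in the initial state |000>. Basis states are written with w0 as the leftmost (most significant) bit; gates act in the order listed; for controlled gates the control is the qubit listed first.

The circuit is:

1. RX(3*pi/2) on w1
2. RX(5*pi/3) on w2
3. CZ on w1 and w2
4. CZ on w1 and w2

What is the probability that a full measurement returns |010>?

A full measurement returns |010> with probability 3/8.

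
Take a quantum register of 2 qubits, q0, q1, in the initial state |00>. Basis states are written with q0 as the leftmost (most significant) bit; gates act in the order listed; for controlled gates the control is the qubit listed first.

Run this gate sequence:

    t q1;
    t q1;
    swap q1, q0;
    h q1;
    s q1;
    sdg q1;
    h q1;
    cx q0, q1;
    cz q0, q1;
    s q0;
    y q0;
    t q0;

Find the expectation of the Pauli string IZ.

The observable IZ averages to 1. Key observation: gates 4-7 undo each other exactly, leaving only the rest of the circuit to track.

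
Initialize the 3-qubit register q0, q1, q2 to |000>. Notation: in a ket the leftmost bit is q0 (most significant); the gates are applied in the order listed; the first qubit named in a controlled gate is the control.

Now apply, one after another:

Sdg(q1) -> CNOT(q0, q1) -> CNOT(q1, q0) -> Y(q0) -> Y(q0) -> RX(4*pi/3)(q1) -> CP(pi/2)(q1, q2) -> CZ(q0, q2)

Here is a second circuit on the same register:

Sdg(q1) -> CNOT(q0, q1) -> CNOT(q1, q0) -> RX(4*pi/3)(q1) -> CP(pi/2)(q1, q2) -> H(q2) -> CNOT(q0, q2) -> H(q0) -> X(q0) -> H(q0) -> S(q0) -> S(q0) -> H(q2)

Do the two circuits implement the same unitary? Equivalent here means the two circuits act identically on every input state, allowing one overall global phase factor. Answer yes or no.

Yes, they are equivalent — the unitaries differ by at most a global phase.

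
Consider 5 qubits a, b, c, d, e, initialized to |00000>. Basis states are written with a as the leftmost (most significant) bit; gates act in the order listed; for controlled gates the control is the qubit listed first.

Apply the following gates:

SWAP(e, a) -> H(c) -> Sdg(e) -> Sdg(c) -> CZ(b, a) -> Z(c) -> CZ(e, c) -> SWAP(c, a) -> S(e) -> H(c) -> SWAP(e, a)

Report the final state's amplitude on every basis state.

The resulting statevector has amplitude 1/2 on |00000>, I/2 on |00001>, 1/2 on |00100>, I/2 on |00101>, and 0 on every other basis state.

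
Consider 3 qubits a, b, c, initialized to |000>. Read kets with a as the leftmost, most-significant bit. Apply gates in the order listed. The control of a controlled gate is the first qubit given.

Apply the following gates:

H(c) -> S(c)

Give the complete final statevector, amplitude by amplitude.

After the circuit, the state carries amplitude sqrt(2)/2 on |000>, sqrt(2)*I/2 on |001>, and 0 on every other basis state.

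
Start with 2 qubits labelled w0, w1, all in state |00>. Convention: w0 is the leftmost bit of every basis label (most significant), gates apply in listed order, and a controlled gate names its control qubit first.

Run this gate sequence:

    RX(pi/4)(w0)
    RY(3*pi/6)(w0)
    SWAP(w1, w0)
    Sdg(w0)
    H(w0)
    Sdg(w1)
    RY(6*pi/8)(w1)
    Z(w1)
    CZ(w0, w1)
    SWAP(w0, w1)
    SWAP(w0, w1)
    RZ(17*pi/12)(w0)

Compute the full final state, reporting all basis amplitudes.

After the circuit, the state carries amplitude (-sqrt(2) - 2*I)*exp(7*I*pi/24)/4 on |00>, sqrt(2)*exp(7*I*pi/24)/4 on |01>, (-2 + sqrt(2)*I)*exp(5*I*pi/24)/4 on |10>, sqrt(2)*exp(17*I*pi/24)/4 on |11>.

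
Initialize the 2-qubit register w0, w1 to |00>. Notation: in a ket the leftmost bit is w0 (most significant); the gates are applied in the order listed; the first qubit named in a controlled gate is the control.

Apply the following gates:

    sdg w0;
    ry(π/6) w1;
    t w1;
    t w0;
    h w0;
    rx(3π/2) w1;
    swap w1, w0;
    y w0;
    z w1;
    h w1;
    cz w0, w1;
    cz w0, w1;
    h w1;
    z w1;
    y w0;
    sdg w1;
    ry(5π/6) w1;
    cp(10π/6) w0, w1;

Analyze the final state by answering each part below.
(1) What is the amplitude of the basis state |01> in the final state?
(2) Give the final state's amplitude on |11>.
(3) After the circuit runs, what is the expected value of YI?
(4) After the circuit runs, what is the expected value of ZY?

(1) The amplitude on |01> is -1/4 - sqrt(3)/8 - exp(I*pi/4)/4 - exp(3*I*pi/4)/8 + I/8 + sqrt(3)*exp(I*pi/4)/8. Key observation: the block from step 8 through step 15 cancels to the identity and can be dropped.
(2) The final state's coefficient on |11> equals ((1 - 2*I + sqrt(3)*I)*exp(I*pi/3) + (1 + sqrt(3)*I + 2*I)*exp(I*pi/12))*exp(7*I*pi/12)/8.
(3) The observable YI averages to -sqrt(6)/16 + 3*sqrt(3)/8.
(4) The observable ZY averages to -1/4 + 3*sqrt(2)/16.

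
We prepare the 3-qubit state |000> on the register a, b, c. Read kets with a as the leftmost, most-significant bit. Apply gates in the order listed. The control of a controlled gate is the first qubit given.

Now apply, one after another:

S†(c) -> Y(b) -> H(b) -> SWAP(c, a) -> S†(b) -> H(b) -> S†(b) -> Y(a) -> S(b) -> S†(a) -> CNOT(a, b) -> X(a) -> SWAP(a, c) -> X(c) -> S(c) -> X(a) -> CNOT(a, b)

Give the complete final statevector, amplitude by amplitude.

After the circuit, the state carries amplitude -1/2 - I/2 on |101>, -1/2 + I/2 on |111>, and 0 on every other basis state.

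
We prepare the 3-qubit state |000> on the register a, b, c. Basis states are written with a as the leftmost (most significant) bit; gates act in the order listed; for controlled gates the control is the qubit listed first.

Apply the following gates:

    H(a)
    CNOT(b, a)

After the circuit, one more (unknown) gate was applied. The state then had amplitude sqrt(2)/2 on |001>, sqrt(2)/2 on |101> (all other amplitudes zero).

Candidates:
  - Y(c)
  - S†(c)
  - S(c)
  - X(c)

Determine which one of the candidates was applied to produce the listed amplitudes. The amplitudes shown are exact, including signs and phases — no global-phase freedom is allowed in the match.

The applied gate was X(c).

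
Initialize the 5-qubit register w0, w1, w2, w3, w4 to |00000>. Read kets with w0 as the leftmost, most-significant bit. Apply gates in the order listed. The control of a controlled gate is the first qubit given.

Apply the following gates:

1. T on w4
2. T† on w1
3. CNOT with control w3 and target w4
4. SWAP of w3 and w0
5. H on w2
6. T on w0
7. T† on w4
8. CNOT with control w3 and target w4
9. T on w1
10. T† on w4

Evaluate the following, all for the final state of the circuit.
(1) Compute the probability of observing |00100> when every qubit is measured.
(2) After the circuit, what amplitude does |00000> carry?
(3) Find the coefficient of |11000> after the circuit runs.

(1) A full measurement returns |00100> with probability 1/2.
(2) The final state's coefficient on |00000> equals sqrt(2)/2.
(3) The amplitude on |11000> is 0.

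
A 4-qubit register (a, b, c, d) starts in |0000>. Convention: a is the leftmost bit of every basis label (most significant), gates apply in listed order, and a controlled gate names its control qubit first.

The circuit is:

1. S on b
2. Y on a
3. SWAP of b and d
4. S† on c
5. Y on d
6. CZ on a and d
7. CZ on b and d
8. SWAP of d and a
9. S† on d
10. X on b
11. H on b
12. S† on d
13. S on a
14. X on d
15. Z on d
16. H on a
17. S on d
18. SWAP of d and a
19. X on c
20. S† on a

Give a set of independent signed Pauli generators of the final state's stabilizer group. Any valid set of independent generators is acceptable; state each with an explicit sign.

The stabilizer group can be generated by -IXII, -IIIX, +ZIII, -IIZI, among other valid generating sets.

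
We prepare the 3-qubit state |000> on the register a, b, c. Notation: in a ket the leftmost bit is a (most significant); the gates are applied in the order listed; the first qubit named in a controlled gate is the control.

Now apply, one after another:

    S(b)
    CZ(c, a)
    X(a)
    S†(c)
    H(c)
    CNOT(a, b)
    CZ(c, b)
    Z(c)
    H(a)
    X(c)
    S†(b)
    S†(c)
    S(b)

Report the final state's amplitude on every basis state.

After the circuit, the state carries amplitude 0 on |000>, 0 on |001>, 1/2 on |010>, -I/2 on |011>, 0 on |100>, 0 on |101>, -1/2 on |110>, I/2 on |111>.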